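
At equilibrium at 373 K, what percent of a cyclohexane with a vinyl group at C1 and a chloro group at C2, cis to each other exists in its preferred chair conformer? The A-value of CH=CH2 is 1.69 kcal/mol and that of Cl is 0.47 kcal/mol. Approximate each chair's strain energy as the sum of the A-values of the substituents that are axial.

C1 and C2 have opposite parity, so for the cis isomer the two substituents are one axial and one equatorial in each chair.
Chair I (vinyl axial, chloro equatorial): E = 1.69 kcal/mol; chair II (vinyl equatorial, chloro axial): E = 0.47 kcal/mol.
ΔG = 1.22 kcal/mol between the two chairs.
K = exp(ΔG/RT) with R = 1.987×10⁻³ kcal mol⁻¹ K⁻¹ and T = 373 K gives K ≈ 5.19.
Fraction in the lower-energy chair = K/(K+1) = 83.8%.

83.8%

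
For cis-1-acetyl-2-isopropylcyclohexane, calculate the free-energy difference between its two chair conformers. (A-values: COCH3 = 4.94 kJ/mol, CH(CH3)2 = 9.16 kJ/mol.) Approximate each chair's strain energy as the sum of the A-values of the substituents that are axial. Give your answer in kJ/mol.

C1 and C2 have opposite parity, so for the cis isomer the two substituents are one axial and one equatorial in each chair.
Chair I (acetyl axial, isopropyl equatorial): E = 4.94 kJ/mol.
Chair II (acetyl equatorial, isopropyl axial): E = 9.16 kJ/mol.
ΔE = 9.16 − 4.94 = 4.22 kJ/mol; chair I is more stable.

4.22 kJ/mol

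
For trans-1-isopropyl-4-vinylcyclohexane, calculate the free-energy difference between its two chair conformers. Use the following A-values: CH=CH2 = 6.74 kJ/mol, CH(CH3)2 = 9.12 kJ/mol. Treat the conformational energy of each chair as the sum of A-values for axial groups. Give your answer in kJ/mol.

15.86 kJ/mol

C1 and C4 have opposite parity, so for the trans isomer the two substituents are e,e in one chair and a,a in the other.
Chair I (vinyl axial, isopropyl axial): E = 15.86 kJ/mol.
Chair II (vinyl equatorial, isopropyl equatorial): E = 0.00 kJ/mol.
ΔE = 15.86 − 0.00 = 15.86 kJ/mol; chair II is more stable.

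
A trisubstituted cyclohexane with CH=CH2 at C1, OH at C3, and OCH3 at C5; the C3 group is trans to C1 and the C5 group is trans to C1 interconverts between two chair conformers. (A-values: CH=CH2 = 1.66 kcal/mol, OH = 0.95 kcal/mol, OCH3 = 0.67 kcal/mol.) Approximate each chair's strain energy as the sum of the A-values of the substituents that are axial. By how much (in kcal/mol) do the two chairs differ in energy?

Chair I (vinyl axial, hydroxyl equatorial, methoxy equatorial): E = 1.66 kcal/mol.
Chair II (vinyl equatorial, hydroxyl axial, methoxy axial): E = 1.62 kcal/mol.
ΔE = 1.66 − 1.62 = 0.04 kcal/mol; chair II is more stable.

0.04 kcal/mol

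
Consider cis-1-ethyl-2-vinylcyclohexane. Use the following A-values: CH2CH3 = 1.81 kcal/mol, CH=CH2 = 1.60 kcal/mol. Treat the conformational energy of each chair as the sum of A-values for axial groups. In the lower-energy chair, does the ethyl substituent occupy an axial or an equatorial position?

C1 and C2 have opposite parity, so for the cis isomer the two substituents are one axial and one equatorial in each chair.
Chair I (ethyl axial, vinyl equatorial): E = 1.81 kcal/mol.
Chair II (ethyl equatorial, vinyl axial): E = 1.60 kcal/mol.
Chair II is the more stable (lower-energy) conformer, and in that chair the ethyl group is equatorial.

equatorial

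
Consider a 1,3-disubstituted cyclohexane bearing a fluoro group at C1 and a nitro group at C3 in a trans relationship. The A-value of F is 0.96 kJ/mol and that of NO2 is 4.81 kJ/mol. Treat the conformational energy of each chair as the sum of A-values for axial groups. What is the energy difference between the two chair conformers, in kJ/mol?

C1 and C3 have the same parity, so for the trans isomer the two substituents are one axial and one equatorial in each chair.
Chair I (fluoro axial, nitro equatorial): E = 0.96 kJ/mol.
Chair II (fluoro equatorial, nitro axial): E = 4.81 kJ/mol.
ΔE = 4.81 − 0.96 = 3.85 kJ/mol; chair I is more stable.

3.85 kJ/mol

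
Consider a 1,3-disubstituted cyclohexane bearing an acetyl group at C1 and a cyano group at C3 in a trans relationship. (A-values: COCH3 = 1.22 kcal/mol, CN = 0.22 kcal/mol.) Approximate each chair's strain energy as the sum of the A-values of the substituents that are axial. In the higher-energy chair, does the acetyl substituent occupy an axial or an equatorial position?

C1 and C3 have the same parity, so for the trans isomer the two substituents are one axial and one equatorial in each chair.
Chair I (acetyl axial, cyano equatorial): E = 1.22 kcal/mol.
Chair II (acetyl equatorial, cyano axial): E = 0.22 kcal/mol.
Chair I is the less stable (higher-energy) conformer, and in that chair the acetyl group is axial.

axial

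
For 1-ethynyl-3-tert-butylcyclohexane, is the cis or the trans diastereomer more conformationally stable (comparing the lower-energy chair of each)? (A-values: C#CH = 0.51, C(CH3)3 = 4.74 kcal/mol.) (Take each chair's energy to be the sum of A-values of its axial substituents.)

At 1,3 positions (parity same): cis → (e,e or a,a); trans → (a,e or e,a).
Best chair for cis: E = 0.00 kcal/mol; best chair for trans: E = 0.51 kcal/mol.
The cis isomer is lower by 0.51 kcal/mol.

cis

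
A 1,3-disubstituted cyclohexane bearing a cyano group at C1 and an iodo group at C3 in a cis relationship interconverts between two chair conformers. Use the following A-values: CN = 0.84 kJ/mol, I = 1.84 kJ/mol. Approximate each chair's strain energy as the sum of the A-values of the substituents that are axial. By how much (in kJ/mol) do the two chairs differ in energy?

C1 and C3 have the same parity, so for the cis isomer the two substituents are e,e in one chair and a,a in the other.
Chair I (cyano axial, iodo axial): E = 2.68 kJ/mol.
Chair II (cyano equatorial, iodo equatorial): E = 0.00 kJ/mol.
ΔE = 2.68 − 0.00 = 2.68 kJ/mol; chair II is more stable.

2.68 kJ/mol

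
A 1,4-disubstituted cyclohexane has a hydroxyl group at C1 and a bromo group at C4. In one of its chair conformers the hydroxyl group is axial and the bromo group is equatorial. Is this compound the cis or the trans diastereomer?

C1 and C4 have opposite parity, so their axial bonds point in opposite directions.
With opposite-parity carbons, two substituents on the same face are one axial and one equatorial; opposite faces give both axial or both equatorial.
Here the groups are axial/equatorial → same face → cis.

cis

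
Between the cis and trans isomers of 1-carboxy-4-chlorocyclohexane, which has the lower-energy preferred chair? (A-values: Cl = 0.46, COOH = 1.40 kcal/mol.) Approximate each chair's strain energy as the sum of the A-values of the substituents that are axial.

trans

At 1,4 positions (parity opposite): cis → (a,e or e,a); trans → (e,e or a,a).
Best chair for cis: E = 0.46 kcal/mol; best chair for trans: E = 0.00 kcal/mol.
The trans isomer is lower by 0.46 kcal/mol.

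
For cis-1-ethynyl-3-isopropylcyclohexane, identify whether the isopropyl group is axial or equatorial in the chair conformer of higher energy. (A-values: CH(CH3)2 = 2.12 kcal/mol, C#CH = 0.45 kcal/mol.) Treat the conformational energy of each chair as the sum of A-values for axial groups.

C1 and C3 have the same parity, so for the cis isomer the two substituents are e,e in one chair and a,a in the other.
Chair I (isopropyl axial, ethynyl axial): E = 2.57 kcal/mol.
Chair II (isopropyl equatorial, ethynyl equatorial): E = 0.00 kcal/mol.
Chair I is the less stable (higher-energy) conformer, and in that chair the isopropyl group is axial.

axial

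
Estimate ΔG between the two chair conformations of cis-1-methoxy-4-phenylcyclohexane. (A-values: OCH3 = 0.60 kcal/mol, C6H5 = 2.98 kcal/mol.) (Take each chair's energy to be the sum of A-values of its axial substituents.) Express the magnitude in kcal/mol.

C1 and C4 have opposite parity, so for the cis isomer the two substituents are one axial and one equatorial in each chair.
Chair I (methoxy axial, phenyl equatorial): E = 0.60 kcal/mol.
Chair II (methoxy equatorial, phenyl axial): E = 2.98 kcal/mol.
ΔE = 2.98 − 0.60 = 2.38 kcal/mol; chair I is more stable.

2.38 kcal/mol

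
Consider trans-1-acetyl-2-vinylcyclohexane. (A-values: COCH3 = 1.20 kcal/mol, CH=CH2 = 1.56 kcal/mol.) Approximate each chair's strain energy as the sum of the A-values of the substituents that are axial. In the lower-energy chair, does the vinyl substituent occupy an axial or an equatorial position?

C1 and C2 have opposite parity, so for the trans isomer the two substituents are e,e in one chair and a,a in the other.
Chair I (acetyl axial, vinyl axial): E = 2.76 kcal/mol.
Chair II (acetyl equatorial, vinyl equatorial): E = 0.00 kcal/mol.
Chair II is the more stable (lower-energy) conformer, and in that chair the vinyl group is equatorial.

equatorial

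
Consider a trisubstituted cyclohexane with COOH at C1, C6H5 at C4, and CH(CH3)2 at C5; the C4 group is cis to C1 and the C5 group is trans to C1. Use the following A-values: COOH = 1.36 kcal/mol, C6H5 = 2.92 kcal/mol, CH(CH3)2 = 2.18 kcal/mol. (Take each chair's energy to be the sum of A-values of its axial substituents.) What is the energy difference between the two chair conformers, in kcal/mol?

Chair I (carboxyl axial, phenyl equatorial, isopropyl equatorial): E = 1.36 kcal/mol.
Chair II (carboxyl equatorial, phenyl axial, isopropyl axial): E = 5.10 kcal/mol.
ΔE = 5.10 − 1.36 = 3.74 kcal/mol; chair I is more stable.

3.74 kcal/mol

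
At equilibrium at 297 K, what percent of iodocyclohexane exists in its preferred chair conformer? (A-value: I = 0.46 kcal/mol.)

68.6%

One chair has the iodo group axial (E = 0.46 kcal/mol) and the other has it equatorial (E = 0).
ΔG = 0.46 kcal/mol between the two chairs.
K = exp(ΔG/RT) with R = 1.987×10⁻³ kcal mol⁻¹ K⁻¹ and T = 297 K gives K ≈ 2.18.
Fraction in the lower-energy chair = K/(K+1) = 68.6%.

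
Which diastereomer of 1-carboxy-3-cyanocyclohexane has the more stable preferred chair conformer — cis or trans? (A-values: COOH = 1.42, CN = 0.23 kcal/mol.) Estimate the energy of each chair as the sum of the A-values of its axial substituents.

At 1,3 positions (parity same): cis → (e,e or a,a); trans → (a,e or e,a).
Best chair for cis: E = 0.00 kcal/mol; best chair for trans: E = 0.23 kcal/mol.
The cis isomer is lower by 0.23 kcal/mol.

cis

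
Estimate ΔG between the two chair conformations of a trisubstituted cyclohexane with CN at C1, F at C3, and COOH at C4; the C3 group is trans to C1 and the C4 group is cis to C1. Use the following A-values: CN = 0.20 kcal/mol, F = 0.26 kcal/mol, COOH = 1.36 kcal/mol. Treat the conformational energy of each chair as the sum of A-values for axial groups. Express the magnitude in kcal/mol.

Chair I (cyano axial, fluoro equatorial, carboxyl equatorial): E = 0.20 kcal/mol.
Chair II (cyano equatorial, fluoro axial, carboxyl axial): E = 1.62 kcal/mol.
ΔE = 1.62 − 0.20 = 1.42 kcal/mol; chair I is more stable.

1.42 kcal/mol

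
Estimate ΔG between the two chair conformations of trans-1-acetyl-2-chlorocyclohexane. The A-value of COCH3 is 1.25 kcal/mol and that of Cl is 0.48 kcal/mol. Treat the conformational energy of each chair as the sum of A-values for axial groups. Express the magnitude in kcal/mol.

C1 and C2 have opposite parity, so for the trans isomer the two substituents are e,e in one chair and a,a in the other.
Chair I (acetyl axial, chloro axial): E = 1.73 kcal/mol.
Chair II (acetyl equatorial, chloro equatorial): E = 0.00 kcal/mol.
ΔE = 1.73 − 0.00 = 1.73 kcal/mol; chair II is more stable.

1.73 kcal/mol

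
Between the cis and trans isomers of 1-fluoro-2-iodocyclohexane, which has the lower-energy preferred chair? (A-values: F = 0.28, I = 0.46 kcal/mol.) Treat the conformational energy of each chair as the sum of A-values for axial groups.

trans

At 1,2 positions (parity opposite): cis → (a,e or e,a); trans → (e,e or a,a).
Best chair for cis: E = 0.28 kcal/mol; best chair for trans: E = 0.00 kcal/mol.
The trans isomer is lower by 0.28 kcal/mol.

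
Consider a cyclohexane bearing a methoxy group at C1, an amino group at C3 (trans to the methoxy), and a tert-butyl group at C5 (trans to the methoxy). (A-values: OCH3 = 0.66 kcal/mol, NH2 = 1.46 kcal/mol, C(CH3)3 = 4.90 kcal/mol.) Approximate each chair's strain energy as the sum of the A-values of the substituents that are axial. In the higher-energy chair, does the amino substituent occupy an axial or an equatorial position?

Chair I (methoxy axial, amino equatorial, tert-butyl equatorial): E = 0.66 kcal/mol.
Chair II (methoxy equatorial, amino axial, tert-butyl axial): E = 6.36 kcal/mol.
Chair II is the less stable (higher-energy) conformer, and in that chair the amino group is axial.

axial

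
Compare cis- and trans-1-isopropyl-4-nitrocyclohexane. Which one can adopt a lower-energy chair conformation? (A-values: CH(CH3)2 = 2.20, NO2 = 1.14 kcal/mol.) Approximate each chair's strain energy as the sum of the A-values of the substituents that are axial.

trans

At 1,4 positions (parity opposite): cis → (a,e or e,a); trans → (e,e or a,a).
Best chair for cis: E = 1.14 kcal/mol; best chair for trans: E = 0.00 kcal/mol.
The trans isomer is lower by 1.14 kcal/mol.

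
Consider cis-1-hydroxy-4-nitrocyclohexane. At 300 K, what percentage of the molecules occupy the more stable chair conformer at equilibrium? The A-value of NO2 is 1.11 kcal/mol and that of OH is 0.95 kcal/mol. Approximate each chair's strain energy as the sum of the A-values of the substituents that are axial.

C1 and C4 have opposite parity, so for the cis isomer the two substituents are one axial and one equatorial in each chair.
Chair I (nitro axial, hydroxyl equatorial): E = 1.11 kcal/mol; chair II (nitro equatorial, hydroxyl axial): E = 0.95 kcal/mol.
ΔG = 0.16 kcal/mol between the two chairs.
K = exp(ΔG/RT) with R = 1.987×10⁻³ kcal mol⁻¹ K⁻¹ and T = 300 K gives K ≈ 1.31.
Fraction in the lower-energy chair = K/(K+1) = 56.7%.

56.7%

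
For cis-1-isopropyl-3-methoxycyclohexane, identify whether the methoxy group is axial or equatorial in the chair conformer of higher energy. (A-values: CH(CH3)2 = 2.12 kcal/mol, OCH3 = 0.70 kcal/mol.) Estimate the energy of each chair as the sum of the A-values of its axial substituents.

C1 and C3 have the same parity, so for the cis isomer the two substituents are e,e in one chair and a,a in the other.
Chair I (isopropyl axial, methoxy axial): E = 2.82 kcal/mol.
Chair II (isopropyl equatorial, methoxy equatorial): E = 0.00 kcal/mol.
Chair I is the less stable (higher-energy) conformer, and in that chair the methoxy group is axial.

axial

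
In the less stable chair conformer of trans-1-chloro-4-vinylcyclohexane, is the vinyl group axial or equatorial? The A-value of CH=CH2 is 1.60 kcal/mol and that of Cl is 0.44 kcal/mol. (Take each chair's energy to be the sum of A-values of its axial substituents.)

axial

C1 and C4 have opposite parity, so for the trans isomer the two substituents are e,e in one chair and a,a in the other.
Chair I (vinyl axial, chloro axial): E = 2.04 kcal/mol.
Chair II (vinyl equatorial, chloro equatorial): E = 0.00 kcal/mol.
Chair I is the less stable (higher-energy) conformer, and in that chair the vinyl group is axial.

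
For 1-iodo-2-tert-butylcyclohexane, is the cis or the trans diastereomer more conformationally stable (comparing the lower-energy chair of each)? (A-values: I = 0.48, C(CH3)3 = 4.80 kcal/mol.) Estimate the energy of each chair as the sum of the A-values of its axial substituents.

trans

At 1,2 positions (parity opposite): cis → (a,e or e,a); trans → (e,e or a,a).
Best chair for cis: E = 0.48 kcal/mol; best chair for trans: E = 0.00 kcal/mol.
The trans isomer is lower by 0.48 kcal/mol.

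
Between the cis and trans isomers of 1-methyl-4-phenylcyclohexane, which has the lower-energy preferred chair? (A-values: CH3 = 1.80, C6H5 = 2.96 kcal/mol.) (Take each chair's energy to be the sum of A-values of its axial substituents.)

At 1,4 positions (parity opposite): cis → (a,e or e,a); trans → (e,e or a,a).
Best chair for cis: E = 1.80 kcal/mol; best chair for trans: E = 0.00 kcal/mol.
The trans isomer is lower by 1.80 kcal/mol.

trans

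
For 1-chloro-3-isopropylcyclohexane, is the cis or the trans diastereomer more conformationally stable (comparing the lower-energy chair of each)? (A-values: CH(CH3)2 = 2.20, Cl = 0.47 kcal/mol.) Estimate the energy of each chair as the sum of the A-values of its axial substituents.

At 1,3 positions (parity same): cis → (e,e or a,a); trans → (a,e or e,a).
Best chair for cis: E = 0.00 kcal/mol; best chair for trans: E = 0.47 kcal/mol.
The cis isomer is lower by 0.47 kcal/mol.

cis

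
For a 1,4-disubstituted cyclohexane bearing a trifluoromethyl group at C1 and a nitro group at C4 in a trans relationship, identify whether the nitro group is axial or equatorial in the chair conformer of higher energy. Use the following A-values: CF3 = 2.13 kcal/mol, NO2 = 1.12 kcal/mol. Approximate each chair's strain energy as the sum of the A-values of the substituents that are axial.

axial

C1 and C4 have opposite parity, so for the trans isomer the two substituents are e,e in one chair and a,a in the other.
Chair I (trifluoromethyl axial, nitro axial): E = 3.25 kcal/mol.
Chair II (trifluoromethyl equatorial, nitro equatorial): E = 0.00 kcal/mol.
Chair I is the less stable (higher-energy) conformer, and in that chair the nitro group is axial.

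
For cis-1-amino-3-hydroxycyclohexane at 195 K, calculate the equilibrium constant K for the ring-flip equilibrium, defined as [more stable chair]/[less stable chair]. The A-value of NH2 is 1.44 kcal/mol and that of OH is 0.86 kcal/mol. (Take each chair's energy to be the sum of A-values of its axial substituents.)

K ≈ 378

C1 and C3 have the same parity, so for the cis isomer the two substituents are e,e in one chair and a,a in the other.
Chair I (amino axial, hydroxyl axial): E = 2.30 kcal/mol; chair II (amino equatorial, hydroxyl equatorial): E = 0.00 kcal/mol.
ΔG = 2.30 kcal/mol between the two chairs.
K = exp(ΔG/RT) with R = 1.987×10⁻³ kcal mol⁻¹ K⁻¹ and T = 195 K gives K ≈ 378.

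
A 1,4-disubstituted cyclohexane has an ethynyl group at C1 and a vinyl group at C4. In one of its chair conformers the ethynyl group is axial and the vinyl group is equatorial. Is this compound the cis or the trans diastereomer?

C1 and C4 have opposite parity, so their axial bonds point in opposite directions.
With opposite-parity carbons, two substituents on the same face are one axial and one equatorial; opposite faces give both axial or both equatorial.
Here the groups are axial/equatorial → same face → cis.

cis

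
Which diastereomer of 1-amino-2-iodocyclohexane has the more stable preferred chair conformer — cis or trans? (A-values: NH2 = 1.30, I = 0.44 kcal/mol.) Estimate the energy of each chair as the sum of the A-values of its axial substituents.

trans

At 1,2 positions (parity opposite): cis → (a,e or e,a); trans → (e,e or a,a).
Best chair for cis: E = 0.44 kcal/mol; best chair for trans: E = 0.00 kcal/mol.
The trans isomer is lower by 0.44 kcal/mol.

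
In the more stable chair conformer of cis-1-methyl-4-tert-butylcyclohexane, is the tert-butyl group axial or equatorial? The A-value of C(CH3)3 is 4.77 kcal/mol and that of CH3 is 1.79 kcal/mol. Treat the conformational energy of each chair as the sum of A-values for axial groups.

equatorial

C1 and C4 have opposite parity, so for the cis isomer the two substituents are one axial and one equatorial in each chair.
Chair I (tert-butyl axial, methyl equatorial): E = 4.77 kcal/mol.
Chair II (tert-butyl equatorial, methyl axial): E = 1.79 kcal/mol.
Chair II is the more stable (lower-energy) conformer, and in that chair the tert-butyl group is equatorial.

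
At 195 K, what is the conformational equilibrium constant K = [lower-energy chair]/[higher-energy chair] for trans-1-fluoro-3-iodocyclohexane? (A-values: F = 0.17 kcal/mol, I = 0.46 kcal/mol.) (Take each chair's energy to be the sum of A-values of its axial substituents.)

K ≈ 2.11

C1 and C3 have the same parity, so for the trans isomer the two substituents are one axial and one equatorial in each chair.
Chair I (fluoro axial, iodo equatorial): E = 0.17 kcal/mol; chair II (fluoro equatorial, iodo axial): E = 0.46 kcal/mol.
ΔG = 0.29 kcal/mol between the two chairs.
K = exp(ΔG/RT) with R = 1.987×10⁻³ kcal mol⁻¹ K⁻¹ and T = 195 K gives K ≈ 2.11.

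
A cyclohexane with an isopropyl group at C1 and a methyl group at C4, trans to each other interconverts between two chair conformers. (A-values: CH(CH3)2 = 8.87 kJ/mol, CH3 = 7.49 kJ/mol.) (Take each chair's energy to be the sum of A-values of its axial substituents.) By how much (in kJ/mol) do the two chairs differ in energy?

C1 and C4 have opposite parity, so for the trans isomer the two substituents are e,e in one chair and a,a in the other.
Chair I (isopropyl axial, methyl axial): E = 16.36 kJ/mol.
Chair II (isopropyl equatorial, methyl equatorial): E = 0.00 kJ/mol.
ΔE = 16.36 − 0.00 = 16.36 kJ/mol; chair II is more stable.

16.36 kJ/mol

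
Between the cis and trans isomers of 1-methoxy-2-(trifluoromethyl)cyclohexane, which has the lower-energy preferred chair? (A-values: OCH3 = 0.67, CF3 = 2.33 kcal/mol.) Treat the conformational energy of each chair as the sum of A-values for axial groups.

At 1,2 positions (parity opposite): cis → (a,e or e,a); trans → (e,e or a,a).
Best chair for cis: E = 0.67 kcal/mol; best chair for trans: E = 0.00 kcal/mol.
The trans isomer is lower by 0.67 kcal/mol.

trans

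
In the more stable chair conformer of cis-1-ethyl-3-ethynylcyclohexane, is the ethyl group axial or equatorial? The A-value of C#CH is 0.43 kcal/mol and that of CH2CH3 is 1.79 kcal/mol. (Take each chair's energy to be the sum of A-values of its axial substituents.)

C1 and C3 have the same parity, so for the cis isomer the two substituents are e,e in one chair and a,a in the other.
Chair I (ethynyl axial, ethyl axial): E = 2.22 kcal/mol.
Chair II (ethynyl equatorial, ethyl equatorial): E = 0.00 kcal/mol.
Chair II is the more stable (lower-energy) conformer, and in that chair the ethyl group is equatorial.

equatorial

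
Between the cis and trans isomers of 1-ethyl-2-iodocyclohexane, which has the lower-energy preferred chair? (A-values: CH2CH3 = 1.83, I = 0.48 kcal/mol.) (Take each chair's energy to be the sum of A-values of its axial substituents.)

trans

At 1,2 positions (parity opposite): cis → (a,e or e,a); trans → (e,e or a,a).
Best chair for cis: E = 0.48 kcal/mol; best chair for trans: E = 0.00 kcal/mol.
The trans isomer is lower by 0.48 kcal/mol.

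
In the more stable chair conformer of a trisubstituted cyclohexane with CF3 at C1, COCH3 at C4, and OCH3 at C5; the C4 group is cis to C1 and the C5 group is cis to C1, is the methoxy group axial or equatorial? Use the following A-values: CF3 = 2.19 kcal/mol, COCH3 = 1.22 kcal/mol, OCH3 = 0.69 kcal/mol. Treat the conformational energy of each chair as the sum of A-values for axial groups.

Chair I (trifluoromethyl axial, acetyl equatorial, methoxy axial): E = 2.88 kcal/mol.
Chair II (trifluoromethyl equatorial, acetyl axial, methoxy equatorial): E = 1.22 kcal/mol.
Chair II is the more stable (lower-energy) conformer, and in that chair the methoxy group is equatorial.

equatorial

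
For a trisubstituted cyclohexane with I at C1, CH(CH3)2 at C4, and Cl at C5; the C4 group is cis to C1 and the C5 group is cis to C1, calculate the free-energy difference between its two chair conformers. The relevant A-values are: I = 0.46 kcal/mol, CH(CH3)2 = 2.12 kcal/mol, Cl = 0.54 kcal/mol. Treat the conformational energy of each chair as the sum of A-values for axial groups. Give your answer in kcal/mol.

1.12 kcal/mol

Chair I (iodo axial, isopropyl equatorial, chloro axial): E = 1.00 kcal/mol.
Chair II (iodo equatorial, isopropyl axial, chloro equatorial): E = 2.12 kcal/mol.
ΔE = 2.12 − 1.00 = 1.12 kcal/mol; chair I is more stable.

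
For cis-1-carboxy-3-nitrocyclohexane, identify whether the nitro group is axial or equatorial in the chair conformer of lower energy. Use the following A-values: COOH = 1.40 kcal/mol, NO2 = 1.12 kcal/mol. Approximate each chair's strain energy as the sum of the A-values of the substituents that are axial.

equatorial

C1 and C3 have the same parity, so for the cis isomer the two substituents are e,e in one chair and a,a in the other.
Chair I (carboxyl axial, nitro axial): E = 2.52 kcal/mol.
Chair II (carboxyl equatorial, nitro equatorial): E = 0.00 kcal/mol.
Chair II is the more stable (lower-energy) conformer, and in that chair the nitro group is equatorial.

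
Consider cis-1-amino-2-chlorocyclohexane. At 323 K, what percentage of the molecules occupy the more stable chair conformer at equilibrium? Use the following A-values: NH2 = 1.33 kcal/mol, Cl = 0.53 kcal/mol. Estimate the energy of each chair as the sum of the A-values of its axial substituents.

C1 and C2 have opposite parity, so for the cis isomer the two substituents are one axial and one equatorial in each chair.
Chair I (amino axial, chloro equatorial): E = 1.33 kcal/mol; chair II (amino equatorial, chloro axial): E = 0.53 kcal/mol.
ΔG = 0.80 kcal/mol between the two chairs.
K = exp(ΔG/RT) with R = 1.987×10⁻³ kcal mol⁻¹ K⁻¹ and T = 323 K gives K ≈ 3.48.
Fraction in the lower-energy chair = K/(K+1) = 77.7%.

77.7%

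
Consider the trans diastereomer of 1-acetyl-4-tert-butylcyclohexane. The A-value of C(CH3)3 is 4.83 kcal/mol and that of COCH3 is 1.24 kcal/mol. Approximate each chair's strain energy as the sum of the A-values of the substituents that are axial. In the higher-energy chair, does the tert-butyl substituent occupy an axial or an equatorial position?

axial

C1 and C4 have opposite parity, so for the trans isomer the two substituents are e,e in one chair and a,a in the other.
Chair I (tert-butyl axial, acetyl axial): E = 6.07 kcal/mol.
Chair II (tert-butyl equatorial, acetyl equatorial): E = 0.00 kcal/mol.
Chair I is the less stable (higher-energy) conformer, and in that chair the tert-butyl group is axial.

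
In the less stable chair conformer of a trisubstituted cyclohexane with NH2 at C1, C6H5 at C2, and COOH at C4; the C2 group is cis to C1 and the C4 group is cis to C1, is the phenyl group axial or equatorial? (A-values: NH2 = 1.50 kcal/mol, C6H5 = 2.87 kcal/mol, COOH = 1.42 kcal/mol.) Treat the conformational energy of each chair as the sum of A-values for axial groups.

Chair I (amino axial, phenyl equatorial, carboxyl equatorial): E = 1.50 kcal/mol.
Chair II (amino equatorial, phenyl axial, carboxyl axial): E = 4.29 kcal/mol.
Chair II is the less stable (higher-energy) conformer, and in that chair the phenyl group is axial.

axial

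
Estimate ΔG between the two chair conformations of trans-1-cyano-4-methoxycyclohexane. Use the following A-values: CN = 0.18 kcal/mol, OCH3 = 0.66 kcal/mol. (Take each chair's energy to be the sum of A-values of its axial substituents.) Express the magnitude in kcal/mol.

C1 and C4 have opposite parity, so for the trans isomer the two substituents are e,e in one chair and a,a in the other.
Chair I (cyano axial, methoxy axial): E = 0.84 kcal/mol.
Chair II (cyano equatorial, methoxy equatorial): E = 0.00 kcal/mol.
ΔE = 0.84 − 0.00 = 0.84 kcal/mol; chair II is more stable.

0.84 kcal/mol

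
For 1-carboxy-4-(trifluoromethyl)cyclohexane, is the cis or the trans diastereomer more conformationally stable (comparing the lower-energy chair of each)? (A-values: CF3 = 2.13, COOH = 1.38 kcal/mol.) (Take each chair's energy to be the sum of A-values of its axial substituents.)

At 1,4 positions (parity opposite): cis → (a,e or e,a); trans → (e,e or a,a).
Best chair for cis: E = 1.38 kcal/mol; best chair for trans: E = 0.00 kcal/mol.
The trans isomer is lower by 1.38 kcal/mol.

trans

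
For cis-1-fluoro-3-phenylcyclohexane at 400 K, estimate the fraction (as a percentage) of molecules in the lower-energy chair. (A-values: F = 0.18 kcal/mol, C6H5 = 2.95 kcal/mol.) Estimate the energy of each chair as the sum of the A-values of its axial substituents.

98.1%

C1 and C3 have the same parity, so for the cis isomer the two substituents are e,e in one chair and a,a in the other.
Chair I (fluoro axial, phenyl axial): E = 3.13 kcal/mol; chair II (fluoro equatorial, phenyl equatorial): E = 0.00 kcal/mol.
ΔG = 3.13 kcal/mol between the two chairs.
K = exp(ΔG/RT) with R = 1.987×10⁻³ kcal mol⁻¹ K⁻¹ and T = 400 K gives K ≈ 51.3.
Fraction in the lower-energy chair = K/(K+1) = 98.1%.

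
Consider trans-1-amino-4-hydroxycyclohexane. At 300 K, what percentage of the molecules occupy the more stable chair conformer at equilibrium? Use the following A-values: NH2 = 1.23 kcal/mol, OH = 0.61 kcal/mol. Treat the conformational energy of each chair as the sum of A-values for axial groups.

95.6%

C1 and C4 have opposite parity, so for the trans isomer the two substituents are e,e in one chair and a,a in the other.
Chair I (amino axial, hydroxyl axial): E = 1.84 kcal/mol; chair II (amino equatorial, hydroxyl equatorial): E = 0.00 kcal/mol.
ΔG = 1.84 kcal/mol between the two chairs.
K = exp(ΔG/RT) with R = 1.987×10⁻³ kcal mol⁻¹ K⁻¹ and T = 300 K gives K ≈ 21.9.
Fraction in the lower-energy chair = K/(K+1) = 95.6%.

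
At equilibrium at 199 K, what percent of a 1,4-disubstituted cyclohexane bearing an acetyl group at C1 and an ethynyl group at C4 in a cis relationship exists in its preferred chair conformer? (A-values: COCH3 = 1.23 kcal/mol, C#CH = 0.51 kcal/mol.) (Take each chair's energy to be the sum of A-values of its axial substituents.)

C1 and C4 have opposite parity, so for the cis isomer the two substituents are one axial and one equatorial in each chair.
Chair I (acetyl axial, ethynyl equatorial): E = 1.23 kcal/mol; chair II (acetyl equatorial, ethynyl axial): E = 0.51 kcal/mol.
ΔG = 0.72 kcal/mol between the two chairs.
K = exp(ΔG/RT) with R = 1.987×10⁻³ kcal mol⁻¹ K⁻¹ and T = 199 K gives K ≈ 6.18.
Fraction in the lower-energy chair = K/(K+1) = 86.1%.

86.1%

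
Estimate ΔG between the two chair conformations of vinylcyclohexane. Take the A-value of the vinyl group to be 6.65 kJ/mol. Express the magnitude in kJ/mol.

6.65 kJ/mol

A monosubstituted cyclohexane has one chair with the vinyl group axial (E = A = 6.65 kJ/mol) and one with it equatorial (E = 0).
ΔE = 6.65 − 0 = 6.65 kJ/mol.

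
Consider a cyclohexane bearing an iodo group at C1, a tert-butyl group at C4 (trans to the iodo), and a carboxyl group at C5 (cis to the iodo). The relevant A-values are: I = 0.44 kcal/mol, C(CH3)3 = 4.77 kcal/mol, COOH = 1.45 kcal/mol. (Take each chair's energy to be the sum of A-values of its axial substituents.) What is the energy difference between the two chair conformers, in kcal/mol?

6.66 kcal/mol

Chair I (iodo axial, tert-butyl axial, carboxyl axial): E = 6.66 kcal/mol.
Chair II (iodo equatorial, tert-butyl equatorial, carboxyl equatorial): E = 0.00 kcal/mol.
ΔE = 6.66 − 0.00 = 6.66 kcal/mol; chair II is more stable.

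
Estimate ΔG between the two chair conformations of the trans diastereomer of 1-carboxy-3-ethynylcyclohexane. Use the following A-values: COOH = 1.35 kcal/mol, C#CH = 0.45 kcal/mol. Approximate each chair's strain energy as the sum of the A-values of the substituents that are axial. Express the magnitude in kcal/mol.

0.90 kcal/mol

C1 and C3 have the same parity, so for the trans isomer the two substituents are one axial and one equatorial in each chair.
Chair I (carboxyl axial, ethynyl equatorial): E = 1.35 kcal/mol.
Chair II (carboxyl equatorial, ethynyl axial): E = 0.45 kcal/mol.
ΔE = 1.35 − 0.45 = 0.90 kcal/mol; chair II is more stable.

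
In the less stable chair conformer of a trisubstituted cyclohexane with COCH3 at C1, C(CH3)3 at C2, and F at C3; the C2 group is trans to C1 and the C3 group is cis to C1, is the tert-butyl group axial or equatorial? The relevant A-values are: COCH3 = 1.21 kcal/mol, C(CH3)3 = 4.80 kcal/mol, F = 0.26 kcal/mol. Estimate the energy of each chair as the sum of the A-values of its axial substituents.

Chair I (acetyl axial, tert-butyl axial, fluoro axial): E = 6.27 kcal/mol.
Chair II (acetyl equatorial, tert-butyl equatorial, fluoro equatorial): E = 0.00 kcal/mol.
Chair I is the less stable (higher-energy) conformer, and in that chair the tert-butyl group is axial.

axial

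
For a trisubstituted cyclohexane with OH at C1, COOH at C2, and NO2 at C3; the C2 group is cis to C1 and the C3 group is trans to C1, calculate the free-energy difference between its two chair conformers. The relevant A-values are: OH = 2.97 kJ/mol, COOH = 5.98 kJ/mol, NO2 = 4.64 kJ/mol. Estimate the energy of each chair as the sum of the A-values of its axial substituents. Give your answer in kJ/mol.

Chair I (hydroxyl axial, carboxyl equatorial, nitro equatorial): E = 2.97 kJ/mol.
Chair II (hydroxyl equatorial, carboxyl axial, nitro axial): E = 10.62 kJ/mol.
ΔE = 10.62 − 2.97 = 7.65 kJ/mol; chair I is more stable.

7.65 kJ/mol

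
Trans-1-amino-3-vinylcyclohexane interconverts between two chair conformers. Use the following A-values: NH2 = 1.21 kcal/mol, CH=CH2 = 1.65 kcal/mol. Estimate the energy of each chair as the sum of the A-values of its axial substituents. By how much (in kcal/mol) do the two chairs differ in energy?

C1 and C3 have the same parity, so for the trans isomer the two substituents are one axial and one equatorial in each chair.
Chair I (amino axial, vinyl equatorial): E = 1.21 kcal/mol.
Chair II (amino equatorial, vinyl axial): E = 1.65 kcal/mol.
ΔE = 1.65 − 1.21 = 0.44 kcal/mol; chair I is more stable.

0.44 kcal/mol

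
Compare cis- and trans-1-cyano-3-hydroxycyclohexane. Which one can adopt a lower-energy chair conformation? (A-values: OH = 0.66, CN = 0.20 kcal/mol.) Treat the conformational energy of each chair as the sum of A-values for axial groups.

cis

At 1,3 positions (parity same): cis → (e,e or a,a); trans → (a,e or e,a).
Best chair for cis: E = 0.00 kcal/mol; best chair for trans: E = 0.20 kcal/mol.
The cis isomer is lower by 0.20 kcal/mol.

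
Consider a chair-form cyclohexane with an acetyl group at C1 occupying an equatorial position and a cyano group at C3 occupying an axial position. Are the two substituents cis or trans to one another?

C1 and C3 have the same parity, so their axial bonds point in the same direction.
With same-parity carbons, two substituents on the same face are both axial or both equatorial; opposite faces give one of each.
Here the groups are equatorial/axial → opposite face → trans.

trans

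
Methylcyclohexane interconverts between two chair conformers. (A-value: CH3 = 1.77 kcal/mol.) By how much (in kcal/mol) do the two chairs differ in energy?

A monosubstituted cyclohexane has one chair with the methyl group axial (E = A = 1.77 kcal/mol) and one with it equatorial (E = 0).
ΔE = 1.77 − 0 = 1.77 kcal/mol.

1.77 kcal/mol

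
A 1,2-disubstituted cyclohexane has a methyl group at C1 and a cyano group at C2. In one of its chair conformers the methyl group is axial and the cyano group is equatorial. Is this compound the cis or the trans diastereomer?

cis

C1 and C2 have opposite parity, so their axial bonds point in opposite directions.
With opposite-parity carbons, two substituents on the same face are one axial and one equatorial; opposite faces give both axial or both equatorial.
Here the groups are axial/equatorial → same face → cis.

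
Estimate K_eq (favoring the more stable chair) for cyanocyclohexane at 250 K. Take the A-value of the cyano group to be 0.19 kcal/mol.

K ≈ 1.47

One chair has the cyano group axial (E = 0.19 kcal/mol) and the other has it equatorial (E = 0).
ΔG = 0.19 kcal/mol between the two chairs.
K = exp(ΔG/RT) with R = 1.987×10⁻³ kcal mol⁻¹ K⁻¹ and T = 250 K gives K ≈ 1.47.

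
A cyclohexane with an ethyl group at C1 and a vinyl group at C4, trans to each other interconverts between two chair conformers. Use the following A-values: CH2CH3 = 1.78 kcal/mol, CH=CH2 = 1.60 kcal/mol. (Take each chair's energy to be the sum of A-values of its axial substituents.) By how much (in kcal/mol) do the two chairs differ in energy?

3.38 kcal/mol

C1 and C4 have opposite parity, so for the trans isomer the two substituents are e,e in one chair and a,a in the other.
Chair I (ethyl axial, vinyl axial): E = 3.38 kcal/mol.
Chair II (ethyl equatorial, vinyl equatorial): E = 0.00 kcal/mol.
ΔE = 3.38 − 0.00 = 3.38 kcal/mol; chair II is more stable.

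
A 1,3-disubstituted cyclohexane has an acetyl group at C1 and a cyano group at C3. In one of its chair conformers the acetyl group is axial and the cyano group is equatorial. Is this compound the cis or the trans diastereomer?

C1 and C3 have the same parity, so their axial bonds point in the same direction.
With same-parity carbons, two substituents on the same face are both axial or both equatorial; opposite faces give one of each.
Here the groups are axial/equatorial → opposite face → trans.

trans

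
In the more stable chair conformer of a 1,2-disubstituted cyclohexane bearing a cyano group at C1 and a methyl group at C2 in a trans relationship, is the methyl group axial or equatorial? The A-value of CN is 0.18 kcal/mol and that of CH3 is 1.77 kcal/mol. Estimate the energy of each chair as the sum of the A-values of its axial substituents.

C1 and C2 have opposite parity, so for the trans isomer the two substituents are e,e in one chair and a,a in the other.
Chair I (cyano axial, methyl axial): E = 1.95 kcal/mol.
Chair II (cyano equatorial, methyl equatorial): E = 0.00 kcal/mol.
Chair II is the more stable (lower-energy) conformer, and in that chair the methyl group is equatorial.

equatorial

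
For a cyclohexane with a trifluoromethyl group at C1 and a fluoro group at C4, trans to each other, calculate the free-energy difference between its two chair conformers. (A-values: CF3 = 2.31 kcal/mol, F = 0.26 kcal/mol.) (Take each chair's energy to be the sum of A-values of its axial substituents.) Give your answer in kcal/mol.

2.57 kcal/mol

C1 and C4 have opposite parity, so for the trans isomer the two substituents are e,e in one chair and a,a in the other.
Chair I (trifluoromethyl axial, fluoro axial): E = 2.57 kcal/mol.
Chair II (trifluoromethyl equatorial, fluoro equatorial): E = 0.00 kcal/mol.
ΔE = 2.57 − 0.00 = 2.57 kcal/mol; chair II is more stable.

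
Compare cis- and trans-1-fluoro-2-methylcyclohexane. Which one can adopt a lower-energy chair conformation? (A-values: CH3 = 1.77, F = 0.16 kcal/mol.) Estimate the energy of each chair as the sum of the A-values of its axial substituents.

trans

At 1,2 positions (parity opposite): cis → (a,e or e,a); trans → (e,e or a,a).
Best chair for cis: E = 0.16 kcal/mol; best chair for trans: E = 0.00 kcal/mol.
The trans isomer is lower by 0.16 kcal/mol.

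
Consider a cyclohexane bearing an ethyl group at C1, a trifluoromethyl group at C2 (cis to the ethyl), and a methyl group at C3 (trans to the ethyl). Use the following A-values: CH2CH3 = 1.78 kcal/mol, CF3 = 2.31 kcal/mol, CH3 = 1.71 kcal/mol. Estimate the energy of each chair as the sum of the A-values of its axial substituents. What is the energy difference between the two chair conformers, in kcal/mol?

Chair I (ethyl axial, trifluoromethyl equatorial, methyl equatorial): E = 1.78 kcal/mol.
Chair II (ethyl equatorial, trifluoromethyl axial, methyl axial): E = 4.02 kcal/mol.
ΔE = 4.02 − 1.78 = 2.24 kcal/mol; chair I is more stable.

2.24 kcal/mol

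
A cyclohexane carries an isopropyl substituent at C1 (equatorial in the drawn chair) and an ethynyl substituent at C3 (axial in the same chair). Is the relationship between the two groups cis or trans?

C1 and C3 have the same parity, so their axial bonds point in the same direction.
With same-parity carbons, two substituents on the same face are both axial or both equatorial; opposite faces give one of each.
Here the groups are equatorial/axial → opposite face → trans.

trans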